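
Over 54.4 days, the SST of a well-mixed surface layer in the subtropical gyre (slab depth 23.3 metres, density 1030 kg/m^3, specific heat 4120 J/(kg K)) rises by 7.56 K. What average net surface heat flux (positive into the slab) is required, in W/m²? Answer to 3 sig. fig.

159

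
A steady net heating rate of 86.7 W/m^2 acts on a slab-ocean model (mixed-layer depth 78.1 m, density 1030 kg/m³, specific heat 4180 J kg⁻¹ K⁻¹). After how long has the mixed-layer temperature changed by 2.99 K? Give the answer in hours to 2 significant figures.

Areal heat capacity C = ρ c_p D = 1030 × 4180 × 78.1 = 3.36×10^8 J/(m²·K).
Time required: Δt = C ΔT / F = 3.36×10^8 × 2.99 / 86.7 = 1.16×10^7 s.
In hours: 1.16×10^7 s / (3600 s/hour) = 3220 hours.

3200 hours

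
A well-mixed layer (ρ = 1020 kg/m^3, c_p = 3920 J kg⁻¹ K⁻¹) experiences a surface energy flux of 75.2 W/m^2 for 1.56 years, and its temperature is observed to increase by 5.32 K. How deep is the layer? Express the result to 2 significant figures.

Heat input Q = F Δt = 75.2 × 4.92×10^7 s = 3.70×10^9 J/m².
Required areal heat capacity C = Q / ΔT = 6.96×10^8 J/(m²·K).
Depth D = C / (ρ c_p) = 6.96×10^8 / (1020 × 3920) = 174 m.

170 m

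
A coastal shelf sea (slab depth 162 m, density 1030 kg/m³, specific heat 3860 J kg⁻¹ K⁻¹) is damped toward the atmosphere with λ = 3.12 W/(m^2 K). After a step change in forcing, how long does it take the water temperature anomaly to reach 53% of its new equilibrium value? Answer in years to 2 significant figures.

4.9 years

Areal heat capacity C = ρ c_p D = 1030 × 3860 × 162 = 6.44×10^8 J/(m²·K).
τ = C / λ = 6.44×10^8 / 3.12 = 2.06×10^8 s.
Fraction reached: 1 − e^(−t/τ) = 0.53 ⇒ t = −τ ln(1 − 0.53) = τ × 0.755.
t = 1.56×10^8 s = 4.94 years.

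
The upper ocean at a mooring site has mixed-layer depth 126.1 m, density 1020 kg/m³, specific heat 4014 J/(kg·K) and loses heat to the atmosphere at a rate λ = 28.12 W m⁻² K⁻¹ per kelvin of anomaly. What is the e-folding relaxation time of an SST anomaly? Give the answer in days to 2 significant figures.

210 days

Areal heat capacity C = ρ c_p D = 1020 × 4014 × 126.1 = 5.16×10^8 J m⁻² K⁻¹.
Relaxation time τ = C / λ = 5.16×10^8 / 28.12 = 1.84×10^7 s.
In days: 1.84×10^7 s / (86400 s/day) = 213 days.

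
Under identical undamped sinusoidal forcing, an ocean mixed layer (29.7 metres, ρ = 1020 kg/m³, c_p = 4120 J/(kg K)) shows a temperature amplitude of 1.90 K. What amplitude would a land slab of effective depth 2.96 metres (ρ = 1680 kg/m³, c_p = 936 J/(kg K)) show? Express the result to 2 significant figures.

C_ocean = 1.25×10^8 J/(m²·K); C_land = 4.65×10^6 J/(m²·K).
A ∝ 1/C ⇒ A_land = A_ocean × C_ocean/C_land = 1.90 × 26.8 = 50.9 K.

51 K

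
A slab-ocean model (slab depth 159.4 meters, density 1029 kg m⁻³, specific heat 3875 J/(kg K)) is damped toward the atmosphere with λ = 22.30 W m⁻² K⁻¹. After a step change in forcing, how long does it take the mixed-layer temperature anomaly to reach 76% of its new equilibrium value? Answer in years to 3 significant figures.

1.29 years

Areal heat capacity C = ρ c_p D = 1029 × 3875 × 159.4 = 6.36×10^8 J/(m²·K).
τ = C / λ = 6.36×10^8 / 22.30 = 2.85×10^7 s.
Fraction reached: 1 − e^(−t/τ) = 0.76 ⇒ t = −τ ln(1 − 0.76) = τ × 1.43.
t = 4.07×10^7 s = 1.29 years.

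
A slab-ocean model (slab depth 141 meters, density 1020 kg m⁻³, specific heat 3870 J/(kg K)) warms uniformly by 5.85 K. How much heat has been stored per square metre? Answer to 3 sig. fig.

Areal heat capacity C = ρ c_p D = 1020 × 3870 × 141 = 5.57×10^8 J/(m^2 K).
ΔQ = C ΔT = 5.57×10^8 × 5.85 = 3.26×10^9 J/m².

3.26×10^9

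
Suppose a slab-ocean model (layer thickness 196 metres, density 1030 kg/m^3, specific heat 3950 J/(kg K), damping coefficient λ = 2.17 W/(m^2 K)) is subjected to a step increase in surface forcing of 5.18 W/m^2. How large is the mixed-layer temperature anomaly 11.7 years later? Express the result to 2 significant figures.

1.5 K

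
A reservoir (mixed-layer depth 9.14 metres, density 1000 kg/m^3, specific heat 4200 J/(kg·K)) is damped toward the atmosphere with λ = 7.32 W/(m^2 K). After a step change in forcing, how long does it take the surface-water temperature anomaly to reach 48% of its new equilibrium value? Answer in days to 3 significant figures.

39.7 days

Areal heat capacity C = ρ c_p D = 1000 × 4200 × 9.14 = 3.84×10^7 J/(m²·K).
τ = C / λ = 3.84×10^7 / 7.32 = 5.24×10^6 s.
Fraction reached: 1 − e^(−t/τ) = 0.48 ⇒ t = −τ ln(1 − 0.48) = τ × 0.654.
t = 3.43×10^6 s = 39.7 days.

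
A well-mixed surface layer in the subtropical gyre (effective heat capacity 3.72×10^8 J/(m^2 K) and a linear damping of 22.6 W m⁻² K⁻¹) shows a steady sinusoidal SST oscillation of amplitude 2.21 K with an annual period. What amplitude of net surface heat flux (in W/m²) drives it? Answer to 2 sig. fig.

Areal heat capacity C = 3.72×10^8 J/(m^2 K) (given).
ω = 2π / 3.15×10^7 s = 1.99×10^-7 s⁻¹.
√((Cω)² + λ²) = √((74.1)² + 22.6²) = 77.5 W/(m²·K).
F₀ = A × √((Cω)²+λ²) = 2.21 × 77.5 = 171 W/m².

170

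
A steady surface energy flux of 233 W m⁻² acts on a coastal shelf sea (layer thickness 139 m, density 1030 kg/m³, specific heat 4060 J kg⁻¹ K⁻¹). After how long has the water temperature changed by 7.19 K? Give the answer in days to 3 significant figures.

208 days

Areal heat capacity C = ρ c_p D = 1030 × 4060 × 139 = 5.81×10^8 J/(m^2 K).
Time required: Δt = C ΔT / F = 5.81×10^8 × 7.19 / 233 = 1.79×10^7 s.
In days: 1.79×10^7 s / (86400 s/day) = 208 days.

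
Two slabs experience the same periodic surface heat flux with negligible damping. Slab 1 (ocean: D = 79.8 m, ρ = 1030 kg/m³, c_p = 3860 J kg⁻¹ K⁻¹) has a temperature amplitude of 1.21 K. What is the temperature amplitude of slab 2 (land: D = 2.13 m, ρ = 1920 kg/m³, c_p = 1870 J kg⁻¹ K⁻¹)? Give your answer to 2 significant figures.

50 K

C_ocean = 3.17×10^8 J/(m²·K); C_land = 7.65×10^6 J/(m²·K).
A ∝ 1/C ⇒ A_land = A_ocean × C_ocean/C_land = 1.21 × 41.5 = 50.2 K.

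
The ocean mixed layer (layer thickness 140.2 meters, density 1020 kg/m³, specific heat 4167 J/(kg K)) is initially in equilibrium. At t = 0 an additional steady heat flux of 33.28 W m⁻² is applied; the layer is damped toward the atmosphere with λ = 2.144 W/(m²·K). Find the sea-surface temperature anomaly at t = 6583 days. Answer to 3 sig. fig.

Areal heat capacity C = ρ c_p D = 1020 × 4167 × 140.2 = 5.96×10^8 J m⁻² K⁻¹.
τ = C / λ = 5.96×10^8 / 2.144 = 2.78×10^8 s.
Equilibrium anomaly ΔT_eq = F / λ = 33.28 / 2.144 = 15.5 K.
t = 6583 days = 5.69×10^8 s, so t/τ = 2.05.
ΔT(t) = ΔT_eq (1 − e^(−t/τ)) = 15.5 × (1 − e^−2.05) = 13.5 K.

13.5 K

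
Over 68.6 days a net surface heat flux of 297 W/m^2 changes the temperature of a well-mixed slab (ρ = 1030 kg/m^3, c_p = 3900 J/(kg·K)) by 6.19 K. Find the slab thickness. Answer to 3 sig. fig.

Heat input Q = F Δt = 297 × 5.93×10^6 s = 1.76×10^9 J/m².
Required areal heat capacity C = Q / ΔT = 2.84×10^8 J/(m²·K).
Depth D = C / (ρ c_p) = 2.84×10^8 / (1030 × 3900) = 70.8 m.

70.8 m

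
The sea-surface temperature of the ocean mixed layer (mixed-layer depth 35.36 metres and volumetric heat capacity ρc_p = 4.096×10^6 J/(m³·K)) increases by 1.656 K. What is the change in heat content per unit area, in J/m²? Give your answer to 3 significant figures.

Areal heat capacity C = ρc_p × D = 4.096×10^6 × 35.36 = 1.45×10^8 J m⁻² K⁻¹.
ΔQ = C ΔT = 1.45×10^8 × 1.656 = 2.40×10^8 J/m².

2.40×10^8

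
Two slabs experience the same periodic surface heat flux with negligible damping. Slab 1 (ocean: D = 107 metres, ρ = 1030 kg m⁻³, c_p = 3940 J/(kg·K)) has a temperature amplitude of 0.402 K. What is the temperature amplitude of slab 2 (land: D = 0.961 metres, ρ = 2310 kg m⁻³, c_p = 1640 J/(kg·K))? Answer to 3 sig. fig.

C_ocean = 4.34×10^8 J/(m²·K); C_land = 3.64×10^6 J/(m²·K).
A ∝ 1/C ⇒ A_land = A_ocean × C_ocean/C_land = 0.402 × 119 = 47.9 K.

47.9 K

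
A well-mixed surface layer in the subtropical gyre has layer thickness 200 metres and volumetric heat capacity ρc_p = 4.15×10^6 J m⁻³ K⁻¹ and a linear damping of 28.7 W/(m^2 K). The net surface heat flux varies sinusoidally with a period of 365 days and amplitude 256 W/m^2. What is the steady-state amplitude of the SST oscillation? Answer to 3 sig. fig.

Areal heat capacity C = ρc_p × D = 4.15×10^6 × 200 = 8.30×10^8 J/(m^2 K).
Angular frequency ω = 2π / T = 2π / 3.15×10^7 s = 1.99×10^-7 s⁻¹.
√((Cω)² + λ²) = √((165)² + 28.7²) = 168 W/(m²·K).
Amplitude A = F₀ / √((Cω)²+λ²) = 256 / 168 = 1.53 K.

1.53 K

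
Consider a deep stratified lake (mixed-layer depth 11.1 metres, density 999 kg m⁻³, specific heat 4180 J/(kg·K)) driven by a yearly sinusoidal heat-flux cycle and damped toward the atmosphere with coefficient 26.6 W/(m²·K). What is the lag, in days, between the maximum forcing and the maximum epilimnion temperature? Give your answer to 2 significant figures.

Areal heat capacity C = ρ c_p D = 999 × 4180 × 11.1 = 4.64×10^7 J/(m²·K).
ω = 2π / 3.15×10^7 s = 1.99×10^-7 s⁻¹.
Phase lag φ = arctan(Cω/λ) = arctan(9.24/26.6) = 0.334 rad.
Time lag = φ / ω = 0.334 / 1.99×10^-7 = 1.68×10^6 s = 19.4 days.

19 days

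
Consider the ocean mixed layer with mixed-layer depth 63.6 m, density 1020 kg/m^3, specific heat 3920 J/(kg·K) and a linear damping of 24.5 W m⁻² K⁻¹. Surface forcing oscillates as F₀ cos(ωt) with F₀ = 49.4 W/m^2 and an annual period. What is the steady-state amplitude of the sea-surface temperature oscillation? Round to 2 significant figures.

0.88 K

Areal heat capacity C = ρ c_p D = 1020 × 3920 × 63.6 = 2.54×10^8 J m⁻² K⁻¹.
Angular frequency ω = 2π / T = 2π / 3.15×10^7 s = 1.99×10^-7 s⁻¹.
√((Cω)² + λ²) = √((50.7)² + 24.5²) = 56.3 W/(m²·K).
Amplitude A = F₀ / √((Cω)²+λ²) = 49.4 / 56.3 = 0.878 K.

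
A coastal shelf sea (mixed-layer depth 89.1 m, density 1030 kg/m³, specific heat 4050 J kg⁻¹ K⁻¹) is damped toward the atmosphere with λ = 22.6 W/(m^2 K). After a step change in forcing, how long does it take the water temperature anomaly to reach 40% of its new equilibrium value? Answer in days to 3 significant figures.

97.2 days

Areal heat capacity C = ρ c_p D = 1030 × 4050 × 89.1 = 3.72×10^8 J/(m^2 K).
τ = C / λ = 3.72×10^8 / 22.6 = 1.64×10^7 s.
Fraction reached: 1 − e^(−t/τ) = 0.40 ⇒ t = −τ ln(1 − 0.40) = τ × 0.511.
t = 8.40×10^6 s = 97.2 days.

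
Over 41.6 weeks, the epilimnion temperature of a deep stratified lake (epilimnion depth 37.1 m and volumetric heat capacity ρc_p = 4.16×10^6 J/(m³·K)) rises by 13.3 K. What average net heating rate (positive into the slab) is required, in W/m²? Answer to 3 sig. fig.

Areal heat capacity C = ρc_p × D = 4.16×10^6 × 37.1 = 1.54×10^8 J/(m^2 K).
Required heat per unit area: Q = C ΔT = 1.54×10^8 × 13.3 = 2.05×10^9 J/m².
Flux F = Q / Δt = 2.05×10^9 / 2.52×10^7 s = 81.6 W/m².

81.6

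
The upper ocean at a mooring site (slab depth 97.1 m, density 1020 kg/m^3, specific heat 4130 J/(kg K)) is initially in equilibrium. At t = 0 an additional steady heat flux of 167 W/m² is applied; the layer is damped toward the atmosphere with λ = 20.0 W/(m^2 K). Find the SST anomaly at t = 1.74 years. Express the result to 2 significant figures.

7.8 K

Areal heat capacity C = ρ c_p D = 1020 × 4130 × 97.1 = 4.09×10^8 J/(m²·K).
τ = C / λ = 4.09×10^8 / 20.0 = 2.05×10^7 s.
Equilibrium anomaly ΔT_eq = F / λ = 167 / 20.0 = 8.35 K.
t = 1.74 years = 5.49×10^7 s, so t/τ = 2.68.
ΔT(t) = ΔT_eq (1 − e^(−t/τ)) = 8.35 × (1 − e^−2.68) = 7.78 K.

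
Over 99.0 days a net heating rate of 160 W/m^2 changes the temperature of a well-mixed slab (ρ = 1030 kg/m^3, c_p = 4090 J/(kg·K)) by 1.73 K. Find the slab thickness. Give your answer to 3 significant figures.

Heat input Q = F Δt = 160 × 8.55×10^6 s = 1.37×10^9 J/m².
Required areal heat capacity C = Q / ΔT = 7.91×10^8 J/(m²·K).
Depth D = C / (ρ c_p) = 7.91×10^8 / (1030 × 4090) = 188 m.

188 m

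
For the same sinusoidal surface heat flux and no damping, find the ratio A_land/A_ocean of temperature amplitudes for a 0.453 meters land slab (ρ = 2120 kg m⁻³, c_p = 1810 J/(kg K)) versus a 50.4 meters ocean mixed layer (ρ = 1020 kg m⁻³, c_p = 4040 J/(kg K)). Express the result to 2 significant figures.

120

C_ocean = 1020 × 4040 × 50.4 = 2.08×10^8 J/(m²·K).
C_land = 2120 × 1810 × 0.453 = 1.74×10^6 J/(m²·K).
Undamped amplitude ∝ 1/C, so A_land/A_ocean = C_ocean/C_land = 119.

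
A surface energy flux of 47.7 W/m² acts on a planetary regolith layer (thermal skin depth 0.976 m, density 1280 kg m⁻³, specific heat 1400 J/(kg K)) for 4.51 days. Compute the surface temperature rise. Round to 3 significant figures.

Areal heat capacity C = ρ c_p D = 1280 × 1400 × 0.976 = 1.75×10^6 J/(m^2 K).
Net heat input Q = F Δt = 47.7 × (4.51 days × 86400 s/day) = 1.86×10^7 J/m².
ΔT = Q / C = 1.86×10^7 / 1.75×10^6 = 10.6 K.

10.6 K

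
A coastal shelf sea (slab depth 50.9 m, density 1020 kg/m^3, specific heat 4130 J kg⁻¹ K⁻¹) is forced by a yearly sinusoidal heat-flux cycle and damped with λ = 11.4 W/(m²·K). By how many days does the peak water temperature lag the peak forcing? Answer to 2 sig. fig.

Areal heat capacity C = ρ c_p D = 1020 × 4130 × 50.9 = 2.14×10^8 J/(m^2 K).
ω = 2π / 3.15×10^7 s = 1.99×10^-7 s⁻¹.
Phase lag φ = arctan(Cω/λ) = arctan(42.7/11.4) = 1.31 rad.
Time lag = φ / ω = 1.31 / 1.99×10^-7 = 6.58×10^6 s = 76.1 days.

76 days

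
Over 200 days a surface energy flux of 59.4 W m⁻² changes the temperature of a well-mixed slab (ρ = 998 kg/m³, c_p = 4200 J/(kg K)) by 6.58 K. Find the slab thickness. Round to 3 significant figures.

Heat input Q = F Δt = 59.4 × 1.73×10^7 s = 1.03×10^9 J/m².
Required areal heat capacity C = Q / ΔT = 1.56×10^8 J/(m²·K).
Depth D = C / (ρ c_p) = 1.56×10^8 / (998 × 4200) = 37.2 m.

37.2 m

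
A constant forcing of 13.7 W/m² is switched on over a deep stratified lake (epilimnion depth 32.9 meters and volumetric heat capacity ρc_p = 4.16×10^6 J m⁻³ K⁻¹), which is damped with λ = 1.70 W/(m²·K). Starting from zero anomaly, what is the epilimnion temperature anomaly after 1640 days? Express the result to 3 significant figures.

Areal heat capacity C = ρc_p × D = 4.16×10^6 × 32.9 = 1.37×10^8 J/(m²·K).
τ = C / λ = 1.37×10^8 / 1.70 = 8.05×10^7 s.
Equilibrium anomaly ΔT_eq = F / λ = 13.7 / 1.70 = 8.06 K.
t = 1640 days = 1.42×10^8 s, so t/τ = 1.76.
ΔT(t) = ΔT_eq (1 − e^(−t/τ)) = 8.06 × (1 − e^−1.76) = 6.67 K.

6.67 K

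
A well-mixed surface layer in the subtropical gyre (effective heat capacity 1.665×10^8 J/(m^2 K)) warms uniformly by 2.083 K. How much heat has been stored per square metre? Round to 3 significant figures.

3.47×10^8

Areal heat capacity C = 1.665×10^8 J/(m^2 K) (given).
ΔQ = C ΔT = 1.66×10^8 × 2.083 = 3.47×10^8 J/m².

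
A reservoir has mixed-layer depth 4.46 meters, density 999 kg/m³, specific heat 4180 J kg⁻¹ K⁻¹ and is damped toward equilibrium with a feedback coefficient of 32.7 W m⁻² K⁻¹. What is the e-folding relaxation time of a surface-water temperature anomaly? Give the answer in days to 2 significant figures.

6.6 days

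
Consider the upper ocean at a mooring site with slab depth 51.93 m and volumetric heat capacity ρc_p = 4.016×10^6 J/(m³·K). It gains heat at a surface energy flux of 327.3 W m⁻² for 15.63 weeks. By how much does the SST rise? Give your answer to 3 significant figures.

Areal heat capacity C = ρc_p × D = 4.016×10^6 × 51.93 = 2.09×10^8 J m⁻² K⁻¹.
Net heat input Q = F Δt = 327.3 × (15.63 weeks × 6.048×10^5 s/week) = 3.09×10^9 J/m².
ΔT = Q / C = 3.09×10^9 / 2.09×10^8 = 14.8 K.

14.8 K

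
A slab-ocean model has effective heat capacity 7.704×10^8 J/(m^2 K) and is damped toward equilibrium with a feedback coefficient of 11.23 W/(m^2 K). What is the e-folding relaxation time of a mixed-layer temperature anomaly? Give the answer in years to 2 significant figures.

2.2 years

Areal heat capacity C = 7.704×10^8 J/(m^2 K) (given).
Relaxation time τ = C / λ = 7.70×10^8 / 11.23 = 6.86×10^7 s.
In years: 6.86×10^7 s / (3.156×10^7 s/year) = 2.17 years.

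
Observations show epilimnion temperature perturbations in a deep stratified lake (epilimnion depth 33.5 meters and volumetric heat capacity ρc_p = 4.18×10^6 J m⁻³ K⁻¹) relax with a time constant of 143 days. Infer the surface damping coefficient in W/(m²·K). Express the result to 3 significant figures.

11.3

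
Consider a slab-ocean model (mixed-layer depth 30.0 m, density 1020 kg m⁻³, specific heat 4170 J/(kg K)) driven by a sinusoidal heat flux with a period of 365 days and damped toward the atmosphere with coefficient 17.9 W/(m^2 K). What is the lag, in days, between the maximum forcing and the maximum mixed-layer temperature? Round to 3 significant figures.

55.6 days

Areal heat capacity C = ρ c_p D = 1020 × 4170 × 30.0 = 1.28×10^8 J/(m²·K).
ω = 2π / 3.15×10^7 s = 1.99×10^-7 s⁻¹.
Phase lag φ = arctan(Cω/λ) = arctan(25.4/17.9) = 0.957 rad.
Time lag = φ / ω = 0.957 / 1.99×10^-7 = 4.80×10^6 s = 55.6 days.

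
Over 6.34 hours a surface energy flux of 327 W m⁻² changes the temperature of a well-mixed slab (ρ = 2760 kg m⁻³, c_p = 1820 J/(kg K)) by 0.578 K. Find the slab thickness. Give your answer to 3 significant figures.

2.57 m

Heat input Q = F Δt = 327 × 22800 s = 7.46×10^6 J/m².
Required areal heat capacity C = Q / ΔT = 1.29×10^7 J/(m²·K).
Depth D = C / (ρ c_p) = 1.29×10^7 / (2760 × 1820) = 2.57 m.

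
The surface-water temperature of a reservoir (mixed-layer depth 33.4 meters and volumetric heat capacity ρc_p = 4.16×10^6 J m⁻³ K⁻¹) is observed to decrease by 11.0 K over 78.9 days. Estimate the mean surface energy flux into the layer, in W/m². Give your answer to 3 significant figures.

Areal heat capacity C = ρc_p × D = 4.16×10^6 × 33.4 = 1.39×10^8 J m⁻² K⁻¹.
Required heat per unit area: Q = C ΔT = 1.39×10^8 × -11.0 = -1.53×10^9 J/m².
Flux F = Q / Δt = -1.53×10^9 / 6.82×10^6 s = -224 W/m².

-224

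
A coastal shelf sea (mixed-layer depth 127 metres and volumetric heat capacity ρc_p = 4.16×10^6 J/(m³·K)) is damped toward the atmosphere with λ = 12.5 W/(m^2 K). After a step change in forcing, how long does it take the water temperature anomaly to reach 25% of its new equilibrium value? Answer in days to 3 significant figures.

Areal heat capacity C = ρc_p × D = 4.16×10^6 × 127 = 5.28×10^8 J/(m^2 K).
τ = C / λ = 5.28×10^8 / 12.5 = 4.23×10^7 s.
Fraction reached: 1 − e^(−t/τ) = 0.25 ⇒ t = −τ ln(1 − 0.25) = τ × 0.288.
t = 1.22×10^7 s = 141 days.

141 days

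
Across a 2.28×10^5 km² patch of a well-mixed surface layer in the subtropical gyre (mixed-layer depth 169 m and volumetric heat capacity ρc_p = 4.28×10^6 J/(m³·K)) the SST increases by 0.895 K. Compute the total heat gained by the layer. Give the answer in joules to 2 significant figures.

1.5×10^20 J

Areal heat capacity C = ρc_p × D = 4.28×10^6 × 169 = 7.23×10^8 J/(m²·K).
Heat per unit area: q = C ΔT = 7.23×10^8 × 0.895 = 6.47×10^8 J/m².
Total heat: Q = q × A = 6.47×10^8 × (2.28×10^5 × 10⁶ m²) = 1.48×10^20 J.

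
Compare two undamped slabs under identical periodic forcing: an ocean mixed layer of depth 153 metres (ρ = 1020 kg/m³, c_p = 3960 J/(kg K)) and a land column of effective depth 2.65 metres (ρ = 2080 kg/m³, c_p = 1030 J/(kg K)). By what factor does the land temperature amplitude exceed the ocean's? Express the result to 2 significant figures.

110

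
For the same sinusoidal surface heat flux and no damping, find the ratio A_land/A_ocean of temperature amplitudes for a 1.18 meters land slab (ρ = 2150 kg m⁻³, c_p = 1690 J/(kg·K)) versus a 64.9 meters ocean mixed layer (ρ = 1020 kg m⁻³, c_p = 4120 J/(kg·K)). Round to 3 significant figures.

63.6

C_ocean = 1020 × 4120 × 64.9 = 2.73×10^8 J/(m²·K).
C_land = 2150 × 1690 × 1.18 = 4.29×10^6 J/(m²·K).
Undamped amplitude ∝ 1/C, so A_land/A_ocean = C_ocean/C_land = 63.6.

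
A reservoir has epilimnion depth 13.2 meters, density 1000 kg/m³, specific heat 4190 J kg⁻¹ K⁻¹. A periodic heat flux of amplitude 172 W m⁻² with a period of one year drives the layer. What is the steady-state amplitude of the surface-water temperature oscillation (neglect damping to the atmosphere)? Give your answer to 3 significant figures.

Areal heat capacity C = ρ c_p D = 1000 × 4190 × 13.2 = 5.53×10^7 J/(m²·K).
Angular frequency ω = 2π / T = 2π / 3.15×10^7 s = 1.99×10^-7 s⁻¹.
Cω = 5.53×10^7 × 1.99×10^-7 = 11.0 W/(m²·K).
Amplitude A = F₀ / (Cω) = 172 / 11.0 = 15.6 K.

15.6 K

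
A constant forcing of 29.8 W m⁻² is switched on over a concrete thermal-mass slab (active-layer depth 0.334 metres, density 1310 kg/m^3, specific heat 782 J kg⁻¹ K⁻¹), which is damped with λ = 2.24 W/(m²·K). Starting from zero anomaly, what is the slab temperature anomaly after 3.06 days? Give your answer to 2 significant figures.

11 K

Areal heat capacity C = ρ c_p D = 1310 × 782 × 0.334 = 3.42×10^5 J/(m^2 K).
τ = C / λ = 3.42×10^5 / 2.24 = 1.53×10^5 s.
Equilibrium anomaly ΔT_eq = F / λ = 29.8 / 2.24 = 13.3 K.
t = 3.06 days = 2.64×10^5 s, so t/τ = 1.73.
ΔT(t) = ΔT_eq (1 − e^(−t/τ)) = 13.3 × (1 − e^−1.73) = 10.9 K.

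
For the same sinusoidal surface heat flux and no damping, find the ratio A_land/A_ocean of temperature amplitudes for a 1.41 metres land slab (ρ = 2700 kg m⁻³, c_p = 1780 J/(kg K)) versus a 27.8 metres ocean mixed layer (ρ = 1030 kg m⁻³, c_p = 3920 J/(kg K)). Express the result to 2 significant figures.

C_ocean = 1030 × 3920 × 27.8 = 1.12×10^8 J/(m²·K).
C_land = 2700 × 1780 × 1.41 = 6.78×10^6 J/(m²·K).
Undamped amplitude ∝ 1/C, so A_land/A_ocean = C_ocean/C_land = 16.6.

17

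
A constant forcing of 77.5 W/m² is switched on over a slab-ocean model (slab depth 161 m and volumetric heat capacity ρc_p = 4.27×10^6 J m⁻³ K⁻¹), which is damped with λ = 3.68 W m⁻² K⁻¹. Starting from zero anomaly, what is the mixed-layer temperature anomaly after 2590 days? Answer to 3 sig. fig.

Areal heat capacity C = ρc_p × D = 4.27×10^6 × 161 = 6.87×10^8 J/(m²·K).
τ = C / λ = 6.87×10^8 / 3.68 = 1.87×10^8 s.
Equilibrium anomaly ΔT_eq = F / λ = 77.5 / 3.68 = 21.1 K.
t = 2590 days = 2.24×10^8 s, so t/τ = 1.20.
ΔT(t) = ΔT_eq (1 − e^(−t/τ)) = 21.1 × (1 − e^−1.20) = 14.7 K.

14.7 K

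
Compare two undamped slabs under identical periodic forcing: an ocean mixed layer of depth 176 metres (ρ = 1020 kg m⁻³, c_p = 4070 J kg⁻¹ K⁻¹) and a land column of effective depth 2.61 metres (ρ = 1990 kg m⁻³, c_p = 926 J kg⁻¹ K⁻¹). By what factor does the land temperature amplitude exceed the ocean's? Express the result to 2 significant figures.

150

C_ocean = 1020 × 4070 × 176 = 7.31×10^8 J/(m²·K).
C_land = 1990 × 926 × 2.61 = 4.81×10^6 J/(m²·K).
Undamped amplitude ∝ 1/C, so A_land/A_ocean = C_ocean/C_land = 152.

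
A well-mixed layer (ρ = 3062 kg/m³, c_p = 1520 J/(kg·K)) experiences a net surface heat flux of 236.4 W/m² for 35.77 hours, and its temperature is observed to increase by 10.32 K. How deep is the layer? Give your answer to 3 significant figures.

Heat input Q = F Δt = 236.4 × 1.29×10^5 s = 3.04×10^7 J/m².
Required areal heat capacity C = Q / ΔT = 2.95×10^6 J/(m²·K).
Depth D = C / (ρ c_p) = 2.95×10^6 / (3062 × 1520) = 0.634 m.

0.634 m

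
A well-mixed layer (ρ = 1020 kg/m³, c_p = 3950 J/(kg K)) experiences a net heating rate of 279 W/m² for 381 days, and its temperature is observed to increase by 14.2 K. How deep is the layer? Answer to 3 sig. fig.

161 m

Heat input Q = F Δt = 279 × 3.29×10^7 s = 9.18×10^9 J/m².
Required areal heat capacity C = Q / ΔT = 6.47×10^8 J/(m²·K).
Depth D = C / (ρ c_p) = 6.47×10^8 / (1020 × 3950) = 161 m.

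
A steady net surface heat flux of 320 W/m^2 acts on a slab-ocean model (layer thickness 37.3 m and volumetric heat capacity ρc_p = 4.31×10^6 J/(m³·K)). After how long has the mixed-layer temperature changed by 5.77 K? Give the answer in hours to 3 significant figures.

Areal heat capacity C = ρc_p × D = 4.31×10^6 × 37.3 = 1.61×10^8 J m⁻² K⁻¹.
Time required: Δt = C ΔT / F = 1.61×10^8 × 5.77 / 320 = 2.90×10^6 s.
In hours: 2.90×10^6 s / (3600 s/hour) = 805 hours.

805 hours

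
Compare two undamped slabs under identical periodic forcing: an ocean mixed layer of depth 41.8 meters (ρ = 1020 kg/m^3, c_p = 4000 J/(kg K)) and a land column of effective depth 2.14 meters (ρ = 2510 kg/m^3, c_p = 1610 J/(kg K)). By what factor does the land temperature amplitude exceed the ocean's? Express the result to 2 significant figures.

20

C_ocean = 1020 × 4000 × 41.8 = 1.71×10^8 J/(m²·K).
C_land = 2510 × 1610 × 2.14 = 8.65×10^6 J/(m²·K).
Undamped amplitude ∝ 1/C, so A_land/A_ocean = C_ocean/C_land = 19.7.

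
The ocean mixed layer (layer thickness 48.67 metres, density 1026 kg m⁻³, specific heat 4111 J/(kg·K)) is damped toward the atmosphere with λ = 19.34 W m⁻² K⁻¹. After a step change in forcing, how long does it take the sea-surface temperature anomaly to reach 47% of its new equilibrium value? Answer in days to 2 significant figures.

78 days

Areal heat capacity C = ρ c_p D = 1026 × 4111 × 48.67 = 2.05×10^8 J/(m²·K).
τ = C / λ = 2.05×10^8 / 19.34 = 1.06×10^7 s.
Fraction reached: 1 − e^(−t/τ) = 0.47 ⇒ t = −τ ln(1 − 0.47) = τ × 0.635.
t = 6.74×10^6 s = 78.0 days.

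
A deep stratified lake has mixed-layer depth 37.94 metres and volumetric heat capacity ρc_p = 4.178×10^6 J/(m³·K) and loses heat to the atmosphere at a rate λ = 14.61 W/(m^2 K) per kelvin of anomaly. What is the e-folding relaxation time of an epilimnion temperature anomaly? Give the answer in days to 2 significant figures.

Areal heat capacity C = ρc_p × D = 4.178×10^6 × 37.94 = 1.59×10^8 J m⁻² K⁻¹.
Relaxation time τ = C / λ = 1.59×10^8 / 14.61 = 1.08×10^7 s.
In days: 1.08×10^7 s / (86400 s/day) = 126 days.

130 days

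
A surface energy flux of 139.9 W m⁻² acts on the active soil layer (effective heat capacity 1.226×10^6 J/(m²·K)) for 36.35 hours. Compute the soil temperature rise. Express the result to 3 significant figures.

14.9 K

Areal heat capacity C = 1.226×10^6 J/(m²·K) (given).
Net heat input Q = F Δt = 139.9 × (36.35 hours × 3600 s/hour) = 1.83×10^7 J/m².
ΔT = Q / C = 1.83×10^7 / 1.23×10^6 = 14.9 K.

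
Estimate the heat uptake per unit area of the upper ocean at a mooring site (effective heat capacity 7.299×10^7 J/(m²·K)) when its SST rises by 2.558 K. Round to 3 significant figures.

Areal heat capacity C = 7.299×10^7 J/(m²·K) (given).
ΔQ = C ΔT = 7.30×10^7 × 2.558 = 1.87×10^8 J/m².

1.87×10^8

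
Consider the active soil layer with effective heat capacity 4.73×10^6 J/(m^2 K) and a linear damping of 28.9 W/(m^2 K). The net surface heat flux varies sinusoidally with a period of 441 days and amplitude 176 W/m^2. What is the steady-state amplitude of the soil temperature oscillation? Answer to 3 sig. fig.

6.09 K

Areal heat capacity C = 4.73×10^6 J/(m^2 K) (given).
Angular frequency ω = 2π / T = 2π / 3.81×10^7 s = 1.65×10^-7 s⁻¹.
√((Cω)² + λ²) = √((0.780)² + 28.9²) = 28.9 W/(m²·K).
Amplitude A = F₀ / √((Cω)²+λ²) = 176 / 28.9 = 6.09 K.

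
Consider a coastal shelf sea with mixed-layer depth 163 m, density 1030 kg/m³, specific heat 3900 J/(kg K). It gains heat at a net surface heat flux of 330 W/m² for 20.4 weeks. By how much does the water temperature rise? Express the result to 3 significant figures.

Areal heat capacity C = ρ c_p D = 1030 × 3900 × 163 = 6.55×10^8 J m⁻² K⁻¹.
Net heat input Q = F Δt = 330 × (20.4 weeks × 6.048×10^5 s/week) = 4.07×10^9 J/m².
ΔT = Q / C = 4.07×10^9 / 6.55×10^8 = 6.22 K.

6.22 K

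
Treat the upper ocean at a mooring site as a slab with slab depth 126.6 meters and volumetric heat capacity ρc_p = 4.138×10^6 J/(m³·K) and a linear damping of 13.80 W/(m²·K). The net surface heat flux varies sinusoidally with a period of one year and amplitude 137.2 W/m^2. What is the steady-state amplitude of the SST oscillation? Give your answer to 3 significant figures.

Areal heat capacity C = ρc_p × D = 4.138×10^6 × 126.6 = 5.24×10^8 J/(m²·K).
Angular frequency ω = 2π / T = 2π / 3.15×10^7 s = 1.99×10^-7 s⁻¹.
√((Cω)² + λ²) = √((104)² + 13.80²) = 105 W/(m²·K).
Amplitude A = F₀ / √((Cω)²+λ²) = 137.2 / 105 = 1.30 K.

1.30 K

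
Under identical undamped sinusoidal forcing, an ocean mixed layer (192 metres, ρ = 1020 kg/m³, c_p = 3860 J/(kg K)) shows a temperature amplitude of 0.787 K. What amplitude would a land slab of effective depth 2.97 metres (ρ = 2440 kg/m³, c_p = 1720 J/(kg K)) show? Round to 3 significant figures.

47.7 K

C_ocean = 7.56×10^8 J/(m²·K); C_land = 1.25×10^7 J/(m²·K).
A ∝ 1/C ⇒ A_land = A_ocean × C_ocean/C_land = 0.787 × 60.6 = 47.7 K.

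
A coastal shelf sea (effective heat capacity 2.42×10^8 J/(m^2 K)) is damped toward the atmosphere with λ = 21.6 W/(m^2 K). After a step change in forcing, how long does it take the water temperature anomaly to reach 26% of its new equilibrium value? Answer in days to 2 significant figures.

Areal heat capacity C = 2.42×10^8 J/(m^2 K) (given).
τ = C / λ = 2.42×10^8 / 21.6 = 1.12×10^7 s.
Fraction reached: 1 − e^(−t/τ) = 0.26 ⇒ t = −τ ln(1 − 0.26) = τ × 0.301.
t = 3.37×10^6 s = 39.0 days.

39 days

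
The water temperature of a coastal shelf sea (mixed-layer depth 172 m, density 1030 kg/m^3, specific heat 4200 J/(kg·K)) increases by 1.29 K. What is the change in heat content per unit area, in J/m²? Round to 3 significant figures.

Areal heat capacity C = ρ c_p D = 1030 × 4200 × 172 = 7.44×10^8 J/(m^2 K).
ΔQ = C ΔT = 7.44×10^8 × 1.29 = 9.60×10^8 J/m².

9.60×10^8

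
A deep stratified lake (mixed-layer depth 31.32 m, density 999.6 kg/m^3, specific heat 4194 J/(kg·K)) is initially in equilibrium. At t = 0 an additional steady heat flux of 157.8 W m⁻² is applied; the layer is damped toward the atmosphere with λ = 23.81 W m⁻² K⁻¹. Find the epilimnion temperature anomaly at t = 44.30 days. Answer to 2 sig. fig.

3.3 K

Areal heat capacity C = ρ c_p D = 999.6 × 4194 × 31.32 = 1.31×10^8 J/(m²·K).
τ = C / λ = 1.31×10^8 / 23.81 = 5.51×10^6 s.
Equilibrium anomaly ΔT_eq = F / λ = 157.8 / 23.81 = 6.63 K.
t = 44.30 days = 3.83×10^6 s, so t/τ = 0.694.
ΔT(t) = ΔT_eq (1 − e^(−t/τ)) = 6.63 × (1 − e^−0.694) = 3.32 K.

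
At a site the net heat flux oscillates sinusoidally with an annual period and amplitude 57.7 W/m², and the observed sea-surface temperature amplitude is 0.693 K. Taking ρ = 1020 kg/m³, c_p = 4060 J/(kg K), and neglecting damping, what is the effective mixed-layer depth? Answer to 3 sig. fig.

ω = 2π / 3.15×10^7 s = 1.99×10^-7 s⁻¹.
Required C = F₀ / (A ω) = 57.7 / (0.693 × 1.99×10^-7) = 4.18×10^8 J/(m²·K).
D = C / (ρ c_p) = 4.18×10^8 / (1020 × 4060) = 101 m.

101 m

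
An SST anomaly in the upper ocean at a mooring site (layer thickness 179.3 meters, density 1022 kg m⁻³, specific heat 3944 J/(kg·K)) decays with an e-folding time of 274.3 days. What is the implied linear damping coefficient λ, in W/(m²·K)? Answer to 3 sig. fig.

Areal heat capacity C = ρ c_p D = 1022 × 3944 × 179.3 = 7.23×10^8 J/(m^2 K).
τ = 274.3 days = 2.37×10^7 s.
λ = C / τ = 7.23×10^8 / 2.37×10^7 = 30.5 W/(m²·K).

30.5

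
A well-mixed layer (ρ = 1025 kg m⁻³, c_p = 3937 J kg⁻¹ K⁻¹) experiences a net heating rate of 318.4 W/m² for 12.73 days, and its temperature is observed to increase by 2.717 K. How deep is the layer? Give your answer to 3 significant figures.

Heat input Q = F Δt = 318.4 × 1.10×10^6 s = 3.50×10^8 J/m².
Required areal heat capacity C = Q / ΔT = 1.29×10^8 J/(m²·K).
Depth D = C / (ρ c_p) = 1.29×10^8 / (1025 × 3937) = 31.9 m.

31.9 m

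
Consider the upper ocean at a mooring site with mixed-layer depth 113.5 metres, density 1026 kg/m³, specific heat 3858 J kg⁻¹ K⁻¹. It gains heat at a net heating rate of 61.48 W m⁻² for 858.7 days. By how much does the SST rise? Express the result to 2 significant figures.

10 K

Areal heat capacity C = ρ c_p D = 1026 × 3858 × 113.5 = 4.49×10^8 J/(m^2 K).
Net heat input Q = F Δt = 61.48 × (858.7 days × 86400 s/day) = 4.56×10^9 J/m².
ΔT = Q / C = 4.56×10^9 / 4.49×10^8 = 10.2 K.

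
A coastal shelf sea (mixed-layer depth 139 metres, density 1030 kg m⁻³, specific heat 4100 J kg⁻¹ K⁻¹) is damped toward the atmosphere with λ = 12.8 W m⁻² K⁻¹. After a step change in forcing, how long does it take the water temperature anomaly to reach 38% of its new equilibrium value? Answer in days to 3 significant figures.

254 days

Areal heat capacity C = ρ c_p D = 1030 × 4100 × 139 = 5.87×10^8 J/(m²·K).
τ = C / λ = 5.87×10^8 / 12.8 = 4.59×10^7 s.
Fraction reached: 1 − e^(−t/τ) = 0.38 ⇒ t = −τ ln(1 − 0.38) = τ × 0.478.
t = 2.19×10^7 s = 254 days.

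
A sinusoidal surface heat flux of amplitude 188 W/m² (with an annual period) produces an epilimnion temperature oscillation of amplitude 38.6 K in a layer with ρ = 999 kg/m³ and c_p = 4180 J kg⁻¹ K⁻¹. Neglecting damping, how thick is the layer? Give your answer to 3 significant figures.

5.85 m

ω = 2π / 3.15×10^7 s = 1.99×10^-7 s⁻¹.
Required C = F₀ / (A ω) = 188 / (38.6 × 1.99×10^-7) = 2.44×10^7 J/(m²·K).
D = C / (ρ c_p) = 2.44×10^7 / (999 × 4180) = 5.85 m.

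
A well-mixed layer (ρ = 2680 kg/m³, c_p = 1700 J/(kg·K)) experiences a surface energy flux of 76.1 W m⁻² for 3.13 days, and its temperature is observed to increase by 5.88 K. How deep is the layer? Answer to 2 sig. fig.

0.77 m

Heat input Q = F Δt = 76.1 × 2.70×10^5 s = 2.06×10^7 J/m².
Required areal heat capacity C = Q / ΔT = 3.50×10^6 J/(m²·K).
Depth D = C / (ρ c_p) = 3.50×10^6 / (2680 × 1700) = 0.768 m.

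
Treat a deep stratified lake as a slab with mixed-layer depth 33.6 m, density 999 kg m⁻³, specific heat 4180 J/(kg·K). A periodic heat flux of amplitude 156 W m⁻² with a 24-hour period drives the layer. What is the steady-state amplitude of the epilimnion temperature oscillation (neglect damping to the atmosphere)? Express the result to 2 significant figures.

0.015 K

Areal heat capacity C = ρ c_p D = 999 × 4180 × 33.6 = 1.40×10^8 J/(m²·K).
Angular frequency ω = 2π / T = 2π / 86400 s = 7.27×10^-5 s⁻¹.
Cω = 1.40×10^8 × 7.27×10^-5 = 10200 W/(m²·K).
Amplitude A = F₀ / (Cω) = 156 / 10200 = 0.0153 K.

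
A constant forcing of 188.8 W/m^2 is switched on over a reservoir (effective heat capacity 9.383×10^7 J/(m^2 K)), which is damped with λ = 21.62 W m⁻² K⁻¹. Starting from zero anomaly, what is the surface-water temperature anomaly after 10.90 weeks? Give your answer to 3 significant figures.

Areal heat capacity C = 9.383×10^7 J/(m^2 K) (given).
τ = C / λ = 9.38×10^7 / 21.62 = 4.34×10^6 s.
Equilibrium anomaly ΔT_eq = F / λ = 188.8 / 21.62 = 8.73 K.
t = 10.90 weeks = 6.59×10^6 s, so t/τ = 1.52.
ΔT(t) = ΔT_eq (1 − e^(−t/τ)) = 8.73 × (1 − e^−1.52) = 6.82 K.

6.82 K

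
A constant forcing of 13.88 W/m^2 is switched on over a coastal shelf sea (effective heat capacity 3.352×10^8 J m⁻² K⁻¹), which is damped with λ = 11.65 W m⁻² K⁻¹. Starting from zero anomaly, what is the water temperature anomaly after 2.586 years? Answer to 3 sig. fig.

1.12 K

Areal heat capacity C = 3.352×10^8 J m⁻² K⁻¹ (given).
τ = C / λ = 3.35×10^8 / 11.65 = 2.88×10^7 s.
Equilibrium anomaly ΔT_eq = F / λ = 13.88 / 11.65 = 1.19 K.
t = 2.586 years = 8.16×10^7 s, so t/τ = 2.84.
ΔT(t) = ΔT_eq (1 − e^(−t/τ)) = 1.19 × (1 − e^−2.84) = 1.12 K.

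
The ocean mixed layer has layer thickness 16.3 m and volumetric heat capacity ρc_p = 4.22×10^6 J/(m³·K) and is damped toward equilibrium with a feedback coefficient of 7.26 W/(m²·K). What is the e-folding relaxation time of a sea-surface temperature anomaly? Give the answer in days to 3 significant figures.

Areal heat capacity C = ρc_p × D = 4.22×10^6 × 16.3 = 6.88×10^7 J/(m²·K).
Relaxation time τ = C / λ = 6.88×10^7 / 7.26 = 9.47×10^6 s.
In days: 9.47×10^6 s / (86400 s/day) = 110 days.

110 days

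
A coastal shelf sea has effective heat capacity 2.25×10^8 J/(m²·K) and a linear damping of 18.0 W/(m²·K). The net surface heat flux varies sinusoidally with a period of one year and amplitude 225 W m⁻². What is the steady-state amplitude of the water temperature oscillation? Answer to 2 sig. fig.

4.7 K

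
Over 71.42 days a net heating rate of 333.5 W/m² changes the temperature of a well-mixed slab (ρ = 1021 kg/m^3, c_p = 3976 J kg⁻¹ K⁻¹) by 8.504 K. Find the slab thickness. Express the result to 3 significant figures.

Heat input Q = F Δt = 333.5 × 6.17×10^6 s = 2.06×10^9 J/m².
Required areal heat capacity C = Q / ΔT = 2.42×10^8 J/(m²·K).
Depth D = C / (ρ c_p) = 2.42×10^8 / (1021 × 3976) = 59.6 m.

59.6 m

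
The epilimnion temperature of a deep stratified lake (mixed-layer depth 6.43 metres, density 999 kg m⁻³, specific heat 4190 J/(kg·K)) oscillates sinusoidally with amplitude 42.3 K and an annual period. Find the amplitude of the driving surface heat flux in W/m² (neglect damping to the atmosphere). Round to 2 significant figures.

Areal heat capacity C = ρ c_p D = 999 × 4190 × 6.43 = 2.69×10^7 J m⁻² K⁻¹.
ω = 2π / 3.15×10^7 s = 1.99×10^-7 s⁻¹.
Cω = 2.69×10^7 × 1.99×10^-7 = 5.36 W/(m²·K).
F₀ = A × Cω = 42.3 × 5.36 = 227 W/m².

230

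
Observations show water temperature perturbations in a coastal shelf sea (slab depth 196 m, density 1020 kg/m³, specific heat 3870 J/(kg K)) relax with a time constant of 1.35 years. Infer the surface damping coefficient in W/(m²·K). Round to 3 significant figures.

18.2

Areal heat capacity C = ρ c_p D = 1020 × 3870 × 196 = 7.74×10^8 J m⁻² K⁻¹.
τ = 1.35 years = 4.26×10^7 s.
λ = C / τ = 7.74×10^8 / 4.26×10^7 = 18.2 W/(m²·K).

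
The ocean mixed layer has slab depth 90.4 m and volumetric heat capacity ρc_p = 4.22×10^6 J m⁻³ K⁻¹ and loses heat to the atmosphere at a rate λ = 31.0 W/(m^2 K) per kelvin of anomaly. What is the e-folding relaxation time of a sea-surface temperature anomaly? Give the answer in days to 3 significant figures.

142 days

Areal heat capacity C = ρc_p × D = 4.22×10^6 × 90.4 = 3.81×10^8 J m⁻² K⁻¹.
Relaxation time τ = C / λ = 3.81×10^8 / 31.0 = 1.23×10^7 s.
In days: 1.23×10^7 s / (86400 s/day) = 142 days.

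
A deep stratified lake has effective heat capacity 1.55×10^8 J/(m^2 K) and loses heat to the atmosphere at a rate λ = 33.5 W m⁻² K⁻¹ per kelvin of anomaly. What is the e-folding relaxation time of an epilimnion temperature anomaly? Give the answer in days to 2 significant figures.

54 days

Areal heat capacity C = 1.55×10^8 J/(m^2 K) (given).
Relaxation time τ = C / λ = 1.55×10^8 / 33.5 = 4.63×10^6 s.
In days: 4.63×10^6 s / (86400 s/day) = 53.6 days.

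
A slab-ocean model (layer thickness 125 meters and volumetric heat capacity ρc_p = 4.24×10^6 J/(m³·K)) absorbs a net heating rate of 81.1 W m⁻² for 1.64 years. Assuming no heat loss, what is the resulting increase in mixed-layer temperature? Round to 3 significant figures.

7.92 K

Areal heat capacity C = ρc_p × D = 4.24×10^6 × 125 = 5.30×10^8 J/(m²·K).
Net heat input Q = F Δt = 81.1 × (1.64 years × 3.156×10^7 s/year) = 4.20×10^9 J/m².
ΔT = Q / C = 4.20×10^9 / 5.30×10^8 = 7.92 K.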